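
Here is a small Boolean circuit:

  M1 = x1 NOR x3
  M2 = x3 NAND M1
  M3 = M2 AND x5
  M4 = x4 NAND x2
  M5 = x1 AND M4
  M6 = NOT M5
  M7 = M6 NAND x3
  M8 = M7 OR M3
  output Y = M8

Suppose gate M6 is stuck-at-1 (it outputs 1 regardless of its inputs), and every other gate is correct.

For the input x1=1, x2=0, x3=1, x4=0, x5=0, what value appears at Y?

0

Propagate with M6 forced: M1=0, M2=1, M3=0, M4=1, M5=1, M6=1 [stuck-at-1], M7=0, M8=0.
So Y = 0. (Without the fault it would be 1.)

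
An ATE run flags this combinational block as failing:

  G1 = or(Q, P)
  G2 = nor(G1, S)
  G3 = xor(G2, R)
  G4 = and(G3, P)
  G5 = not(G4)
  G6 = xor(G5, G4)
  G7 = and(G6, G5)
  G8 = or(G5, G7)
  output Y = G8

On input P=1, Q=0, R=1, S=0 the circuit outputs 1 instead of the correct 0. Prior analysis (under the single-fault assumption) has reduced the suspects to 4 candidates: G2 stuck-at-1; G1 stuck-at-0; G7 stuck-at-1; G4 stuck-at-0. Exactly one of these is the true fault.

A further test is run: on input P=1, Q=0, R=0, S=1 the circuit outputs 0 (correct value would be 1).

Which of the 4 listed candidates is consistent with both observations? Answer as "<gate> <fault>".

Evaluate each candidate on input P=1, Q=0, R=0, S=1:
  G2 stuck-at-1: G1=1, G2=1 [stuck-at-1], G3=1, G4=1, G5=0, G6=1, G7=0, G8=0 → 0 — matches
  G1 stuck-at-0: G1=0 [stuck-at-0], G2=0, G3=0, G4=0, G5=1, G6=1, G7=1, G8=1 → 1 — eliminated
  G7 stuck-at-1: G1=1, G2=0, G3=0, G4=0, G5=1, G6=1, G7=1 [stuck-at-1], G8=1 → 1 — eliminated
  G4 stuck-at-0: G1=1, G2=0, G3=0, G4=0 [stuck-at-0], G5=1, G6=1, G7=1, G8=1 → 1 — eliminated
Only G2 stuck-at-1 reproduces the observed 0.

G2 stuck-at-1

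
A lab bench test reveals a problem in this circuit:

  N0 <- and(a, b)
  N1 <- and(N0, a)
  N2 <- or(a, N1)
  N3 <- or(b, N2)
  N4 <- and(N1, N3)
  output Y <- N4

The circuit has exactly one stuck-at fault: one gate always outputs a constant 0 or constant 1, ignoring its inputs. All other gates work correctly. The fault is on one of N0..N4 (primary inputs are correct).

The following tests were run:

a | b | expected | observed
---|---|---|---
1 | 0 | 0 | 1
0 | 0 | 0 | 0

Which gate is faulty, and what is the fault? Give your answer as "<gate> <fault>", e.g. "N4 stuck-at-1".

N0 stuck-at-1

Fault-free values for test 1 (a=1, b=0): N0=0, N1=0, N2=1, N3=1, N4=0, giving Y=0. Observed 1.
Test 1: faults giving observed 1 are {N0 stuck-at-1, N1 stuck-at-1, N4 stuck-at-1}.
Test 2 (a=0, b=0): fault-free N0=0, N1=0, N2=0, N3=0, N4=0 → 0; observed 0. Eliminates N1 stuck-at-1, N4 stuck-at-1.
Only N0 stuck-at-1 is consistent with every test.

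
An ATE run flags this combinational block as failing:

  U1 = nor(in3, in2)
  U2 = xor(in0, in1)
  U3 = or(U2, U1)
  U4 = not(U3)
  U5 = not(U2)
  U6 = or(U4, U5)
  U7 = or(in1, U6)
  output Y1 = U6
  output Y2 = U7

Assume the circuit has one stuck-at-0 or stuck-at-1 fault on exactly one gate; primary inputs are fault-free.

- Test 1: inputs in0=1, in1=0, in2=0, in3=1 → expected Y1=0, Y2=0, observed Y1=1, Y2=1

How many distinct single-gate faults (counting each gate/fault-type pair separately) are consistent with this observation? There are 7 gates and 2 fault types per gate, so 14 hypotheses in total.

Fault-free: U1=0, U2=1, U3=1, U4=0, U5=0, U6=0, U7=0 → Y1=0, Y2=0. Observed Y1=1, Y2=1.
  U1 stuck-at-0: output Y1=0, Y2=0 ✗
  U1 stuck-at-1: output Y1=0, Y2=0 ✗
  U2 stuck-at-0: output Y1=1, Y2=1 ✓
  U2 stuck-at-1: output Y1=0, Y2=0 ✗
  U3 stuck-at-0: output Y1=1, Y2=1 ✓
  U3 stuck-at-1: output Y1=0, Y2=0 ✗
  U4 stuck-at-0: output Y1=0, Y2=0 ✗
  U4 stuck-at-1: output Y1=1, Y2=1 ✓
  U5 stuck-at-0: output Y1=0, Y2=0 ✗
  U5 stuck-at-1: output Y1=1, Y2=1 ✓
  U6 stuck-at-0: output Y1=0, Y2=0 ✗
  U6 stuck-at-1: output Y1=1, Y2=1 ✓
  U7 stuck-at-0: output Y1=0, Y2=0 ✗
  U7 stuck-at-1: output Y1=0, Y2=1 ✗
Consistent faults: {U2 stuck-at-0, U3 stuck-at-0, U4 stuck-at-1, U5 stuck-at-1, U6 stuck-at-1} — 5 in all.

5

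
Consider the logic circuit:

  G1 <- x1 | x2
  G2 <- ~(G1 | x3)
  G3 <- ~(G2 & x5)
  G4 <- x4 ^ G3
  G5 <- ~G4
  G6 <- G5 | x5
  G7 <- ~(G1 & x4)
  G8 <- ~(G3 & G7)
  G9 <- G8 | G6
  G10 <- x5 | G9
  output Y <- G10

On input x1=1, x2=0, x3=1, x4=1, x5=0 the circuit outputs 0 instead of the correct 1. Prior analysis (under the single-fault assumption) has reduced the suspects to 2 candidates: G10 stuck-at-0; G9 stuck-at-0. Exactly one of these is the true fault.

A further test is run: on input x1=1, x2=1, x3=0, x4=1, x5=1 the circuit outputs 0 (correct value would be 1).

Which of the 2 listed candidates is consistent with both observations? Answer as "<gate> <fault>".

Evaluate each candidate on input x1=1, x2=1, x3=0, x4=1, x5=1:
  G10 stuck-at-0: G1=1, G2=0, G3=1, G4=0, G5=1, G6=1, G7=0, G8=1, G9=1, G10=0 [stuck-at-0] → 0 — matches
  G9 stuck-at-0: G1=1, G2=0, G3=1, G4=0, G5=1, G6=1, G7=0, G8=1, G9=0 [stuck-at-0], G10=1 → 1 — eliminated
Only G10 stuck-at-0 reproduces the observed 0.

G10 stuck-at-0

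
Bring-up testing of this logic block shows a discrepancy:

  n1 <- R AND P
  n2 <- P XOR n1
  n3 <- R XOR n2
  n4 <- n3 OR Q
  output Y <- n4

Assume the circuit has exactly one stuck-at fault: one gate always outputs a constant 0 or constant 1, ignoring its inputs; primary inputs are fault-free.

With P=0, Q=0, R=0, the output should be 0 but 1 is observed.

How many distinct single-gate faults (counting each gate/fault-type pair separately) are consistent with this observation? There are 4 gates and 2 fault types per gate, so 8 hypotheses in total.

4

Fault-free: n1=0, n2=0, n3=0, n4=0 → 0. Observed 1.
  n1 stuck-at-0: output 0 ✗
  n1 stuck-at-1: output 1 ✓
  n2 stuck-at-0: output 0 ✗
  n2 stuck-at-1: output 1 ✓
  n3 stuck-at-0: output 0 ✗
  n3 stuck-at-1: output 1 ✓
  n4 stuck-at-0: output 0 ✗
  n4 stuck-at-1: output 1 ✓
Consistent faults: {n1 stuck-at-1, n2 stuck-at-1, n3 stuck-at-1, n4 stuck-at-1} — 4 in all.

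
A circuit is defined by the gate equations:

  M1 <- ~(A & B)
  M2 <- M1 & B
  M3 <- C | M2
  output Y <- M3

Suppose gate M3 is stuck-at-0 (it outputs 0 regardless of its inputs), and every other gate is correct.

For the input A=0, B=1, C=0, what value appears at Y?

0

Propagate with M3 forced: M1=1, M2=1, M3=0 [stuck-at-0].
So Y = 0. (Without the fault it would be 1.)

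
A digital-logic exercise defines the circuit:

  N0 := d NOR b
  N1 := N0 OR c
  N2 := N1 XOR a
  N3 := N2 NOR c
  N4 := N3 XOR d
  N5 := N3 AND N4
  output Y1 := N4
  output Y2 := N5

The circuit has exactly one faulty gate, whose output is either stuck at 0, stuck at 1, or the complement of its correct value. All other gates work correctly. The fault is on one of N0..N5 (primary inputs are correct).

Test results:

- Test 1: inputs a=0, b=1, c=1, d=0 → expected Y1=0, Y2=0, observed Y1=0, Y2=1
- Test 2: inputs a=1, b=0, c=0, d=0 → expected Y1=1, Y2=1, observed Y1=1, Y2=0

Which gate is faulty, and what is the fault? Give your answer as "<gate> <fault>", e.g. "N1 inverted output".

N5 inverted output

Fault-free values for test 1 (a=0, b=1, c=1, d=0): N0=0, N1=1, N2=1, N3=0, N4=0, N5=0, giving Y1=0, Y2=0. Observed Y1=0, Y2=1.
Test 1: faults giving observed Y1=0, Y2=1 are {N5 stuck-at-1, N5 inverted output}.
Test 2 (a=1, b=0, c=0, d=0): fault-free N0=1, N1=1, N2=0, N3=1, N4=1, N5=1 → Y1=1, Y2=1; observed Y1=1, Y2=0. Eliminates N5 stuck-at-1.
Only N5 inverted output is consistent with every test.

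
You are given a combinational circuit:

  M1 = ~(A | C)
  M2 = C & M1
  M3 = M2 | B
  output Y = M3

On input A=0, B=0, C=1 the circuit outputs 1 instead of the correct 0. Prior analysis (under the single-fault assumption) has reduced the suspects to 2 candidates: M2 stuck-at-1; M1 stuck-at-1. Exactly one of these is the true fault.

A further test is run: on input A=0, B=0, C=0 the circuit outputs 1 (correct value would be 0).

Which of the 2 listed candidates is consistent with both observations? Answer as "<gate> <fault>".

Evaluate each candidate on input A=0, B=0, C=0:
  M2 stuck-at-1: M1=1, M2=1 [stuck-at-1], M3=1 → 1 — matches
  M1 stuck-at-1: M1=1 [stuck-at-1], M2=0, M3=0 → 0 — eliminated
Only M2 stuck-at-1 reproduces the observed 1.

M2 stuck-at-1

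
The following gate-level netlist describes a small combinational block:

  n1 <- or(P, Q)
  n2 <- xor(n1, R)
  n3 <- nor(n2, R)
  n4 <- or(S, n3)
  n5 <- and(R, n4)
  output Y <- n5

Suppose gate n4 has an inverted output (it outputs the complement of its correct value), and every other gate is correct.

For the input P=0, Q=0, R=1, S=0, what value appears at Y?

Propagate with n4 forced: n1=0, n2=1, n3=0, n4=1 [inverted output], n5=1.
So Y = 1. (Without the fault it would be 0.)

1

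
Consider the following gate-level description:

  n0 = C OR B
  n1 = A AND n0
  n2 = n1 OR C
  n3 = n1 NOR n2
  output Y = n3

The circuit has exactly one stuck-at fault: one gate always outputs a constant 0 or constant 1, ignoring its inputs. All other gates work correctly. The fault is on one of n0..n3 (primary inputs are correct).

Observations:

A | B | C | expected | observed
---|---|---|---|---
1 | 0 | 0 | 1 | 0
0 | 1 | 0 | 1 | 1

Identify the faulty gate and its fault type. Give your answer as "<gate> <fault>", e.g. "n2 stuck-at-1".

n0 stuck-at-1

Fault-free values for test 1 (A=1, B=0, C=0): n0=0, n1=0, n2=0, n3=1, giving Y=1. Observed 0.
Test 1: faults giving observed 0 are {n0 stuck-at-1, n1 stuck-at-1, n2 stuck-at-1, n3 stuck-at-0}.
Test 2 (A=0, B=1, C=0): fault-free n0=1, n1=0, n2=0, n3=1 → 1; observed 1. Eliminates n1 stuck-at-1, n2 stuck-at-1, n3 stuck-at-0.
Only n0 stuck-at-1 is consistent with every test.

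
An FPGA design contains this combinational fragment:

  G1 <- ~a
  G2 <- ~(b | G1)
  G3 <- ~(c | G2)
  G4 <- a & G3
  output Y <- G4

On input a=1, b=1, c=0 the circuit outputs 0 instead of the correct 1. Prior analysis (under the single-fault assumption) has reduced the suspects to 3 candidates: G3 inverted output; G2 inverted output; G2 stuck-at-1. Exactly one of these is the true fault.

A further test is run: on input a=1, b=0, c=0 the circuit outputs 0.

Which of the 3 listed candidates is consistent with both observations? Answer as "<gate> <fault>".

G2 stuck-at-1

Evaluate each candidate on input a=1, b=0, c=0:
  G3 inverted output: G1=0, G2=1, G3=1 [inverted output], G4=1 → 1 — eliminated
  G2 inverted output: G1=0, G2=0 [inverted output], G3=1, G4=1 → 1 — eliminated
  G2 stuck-at-1: G1=0, G2=1 [stuck-at-1], G3=0, G4=0 → 0 — matches
Only G2 stuck-at-1 reproduces the observed 0.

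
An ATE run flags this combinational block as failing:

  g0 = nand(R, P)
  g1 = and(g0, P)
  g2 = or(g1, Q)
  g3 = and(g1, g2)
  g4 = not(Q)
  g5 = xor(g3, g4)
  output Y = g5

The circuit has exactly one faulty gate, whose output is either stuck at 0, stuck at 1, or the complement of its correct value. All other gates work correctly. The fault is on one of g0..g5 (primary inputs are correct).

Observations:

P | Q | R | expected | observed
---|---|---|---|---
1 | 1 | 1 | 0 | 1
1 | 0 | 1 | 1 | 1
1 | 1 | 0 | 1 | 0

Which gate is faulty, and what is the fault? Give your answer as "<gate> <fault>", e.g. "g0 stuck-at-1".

Fault-free values for test 1 (P=1, Q=1, R=1): g0=0, g1=0, g2=1, g3=0, g4=0, g5=0, giving Y=0. Observed 1.
Test 1: faults giving observed 1 are {g0 stuck-at-1, g0 inverted output, g1 stuck-at-1, g1 inverted output, g3 stuck-at-1, g3 inverted output, g4 stuck-at-1, g4 inverted output, g5 stuck-at-1, g5 inverted output}.
Test 2 (P=1, Q=0, R=1): fault-free g0=0, g1=0, g2=0, g3=0, g4=1, g5=1 → 1; observed 1. Eliminates g0 stuck-at-1, g0 inverted output, g1 stuck-at-1, g1 inverted output, g3 stuck-at-1, g3 inverted output, g4 inverted output, g5 inverted output.
Test 3 (P=1, Q=1, R=0): fault-free g0=1, g1=1, g2=1, g3=1, g4=0, g5=1 → 1; observed 0. Eliminates g5 stuck-at-1.
Only g4 stuck-at-1 is consistent with every test.

g4 stuck-at-1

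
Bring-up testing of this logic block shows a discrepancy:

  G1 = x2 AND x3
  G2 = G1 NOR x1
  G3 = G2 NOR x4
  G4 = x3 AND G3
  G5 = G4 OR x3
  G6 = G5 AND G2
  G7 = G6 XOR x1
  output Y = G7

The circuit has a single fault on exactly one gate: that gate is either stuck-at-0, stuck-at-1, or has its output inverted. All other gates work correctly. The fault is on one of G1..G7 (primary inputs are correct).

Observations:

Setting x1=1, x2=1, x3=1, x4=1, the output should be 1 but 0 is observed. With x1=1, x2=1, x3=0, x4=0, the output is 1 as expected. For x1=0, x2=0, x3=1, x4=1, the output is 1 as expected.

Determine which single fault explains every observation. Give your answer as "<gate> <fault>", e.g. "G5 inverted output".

G2 stuck-at-1

Fault-free values for test 1 (x1=1, x2=1, x3=1, x4=1): G1=1, G2=0, G3=0, G4=0, G5=1, G6=0, G7=1, giving Y=1. Observed 0.
Test 1: faults giving observed 0 are {G2 stuck-at-1, G2 inverted output, G6 stuck-at-1, G6 inverted output, G7 stuck-at-0, G7 inverted output}.
Test 2 (x1=1, x2=1, x3=0, x4=0): fault-free G1=0, G2=0, G3=1, G4=0, G5=0, G6=0, G7=1 → 1; observed 1. Eliminates G6 stuck-at-1, G6 inverted output, G7 stuck-at-0, G7 inverted output.
Test 3 (x1=0, x2=0, x3=1, x4=1): fault-free G1=0, G2=1, G3=0, G4=0, G5=1, G6=1, G7=1 → 1; observed 1. Eliminates G2 inverted output.
Only G2 stuck-at-1 is consistent with every test.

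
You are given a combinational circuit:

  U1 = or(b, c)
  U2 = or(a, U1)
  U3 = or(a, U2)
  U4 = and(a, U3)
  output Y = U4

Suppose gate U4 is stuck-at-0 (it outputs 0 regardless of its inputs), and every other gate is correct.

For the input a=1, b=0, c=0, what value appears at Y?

Propagate with U4 forced: U1=0, U2=1, U3=1, U4=0 [stuck-at-0].
So Y = 0. (Without the fault it would be 1.)

0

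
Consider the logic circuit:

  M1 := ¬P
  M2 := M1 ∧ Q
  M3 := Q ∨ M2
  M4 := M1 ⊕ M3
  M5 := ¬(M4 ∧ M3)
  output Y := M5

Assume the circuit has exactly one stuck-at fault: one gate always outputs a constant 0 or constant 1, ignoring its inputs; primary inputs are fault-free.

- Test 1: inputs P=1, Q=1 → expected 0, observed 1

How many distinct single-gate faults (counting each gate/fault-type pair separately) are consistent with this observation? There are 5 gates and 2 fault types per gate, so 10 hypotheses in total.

4

Fault-free: M1=0, M2=0, M3=1, M4=1, M5=0 → 0. Observed 1.
  M1 stuck-at-0: output 0 ✗
  M1 stuck-at-1: output 1 ✓
  M2 stuck-at-0: output 0 ✗
  M2 stuck-at-1: output 0 ✗
  M3 stuck-at-0: output 1 ✓
  M3 stuck-at-1: output 0 ✗
  M4 stuck-at-0: output 1 ✓
  M4 stuck-at-1: output 0 ✗
  M5 stuck-at-0: output 0 ✗
  M5 stuck-at-1: output 1 ✓
Consistent faults: {M1 stuck-at-1, M3 stuck-at-0, M4 stuck-at-0, M5 stuck-at-1} — 4 in all.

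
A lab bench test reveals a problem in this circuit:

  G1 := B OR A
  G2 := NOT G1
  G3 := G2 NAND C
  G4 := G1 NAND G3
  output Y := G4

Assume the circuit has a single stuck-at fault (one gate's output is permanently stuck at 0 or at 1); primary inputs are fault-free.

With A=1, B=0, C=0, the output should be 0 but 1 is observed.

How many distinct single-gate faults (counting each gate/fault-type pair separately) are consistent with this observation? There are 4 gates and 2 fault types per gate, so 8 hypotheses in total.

Fault-free: G1=1, G2=0, G3=1, G4=0 → 0. Observed 1.
  G1 stuck-at-0: output 1 ✓
  G1 stuck-at-1: output 0 ✗
  G2 stuck-at-0: output 0 ✗
  G2 stuck-at-1: output 0 ✗
  G3 stuck-at-0: output 1 ✓
  G3 stuck-at-1: output 0 ✗
  G4 stuck-at-0: output 0 ✗
  G4 stuck-at-1: output 1 ✓
Consistent faults: {G1 stuck-at-0, G3 stuck-at-0, G4 stuck-at-1} — 3 in all.

3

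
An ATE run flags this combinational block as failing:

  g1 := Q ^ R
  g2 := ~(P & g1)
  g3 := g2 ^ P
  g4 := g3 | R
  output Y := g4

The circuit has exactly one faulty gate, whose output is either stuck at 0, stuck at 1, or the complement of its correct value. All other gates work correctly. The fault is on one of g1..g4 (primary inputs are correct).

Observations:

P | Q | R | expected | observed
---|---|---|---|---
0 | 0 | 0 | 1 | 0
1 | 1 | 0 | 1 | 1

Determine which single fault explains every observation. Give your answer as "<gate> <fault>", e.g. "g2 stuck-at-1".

Fault-free values for test 1 (P=0, Q=0, R=0): g1=0, g2=1, g3=1, g4=1, giving Y=1. Observed 0.
Test 1: faults giving observed 0 are {g2 stuck-at-0, g2 inverted output, g3 stuck-at-0, g3 inverted output, g4 stuck-at-0, g4 inverted output}.
Test 2 (P=1, Q=1, R=0): fault-free g1=1, g2=0, g3=1, g4=1 → 1; observed 1. Eliminates g2 inverted output, g3 stuck-at-0, g3 inverted output, g4 stuck-at-0, g4 inverted output.
Only g2 stuck-at-0 is consistent with every test.

g2 stuck-at-0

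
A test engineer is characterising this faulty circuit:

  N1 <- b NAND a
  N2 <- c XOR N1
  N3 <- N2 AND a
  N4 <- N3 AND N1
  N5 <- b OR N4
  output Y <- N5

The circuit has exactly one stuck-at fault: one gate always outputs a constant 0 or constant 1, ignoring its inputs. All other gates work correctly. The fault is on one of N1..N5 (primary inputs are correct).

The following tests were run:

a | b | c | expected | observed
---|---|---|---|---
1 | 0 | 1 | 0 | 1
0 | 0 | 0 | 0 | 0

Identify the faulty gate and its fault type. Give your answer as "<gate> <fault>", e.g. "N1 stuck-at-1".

N2 stuck-at-1

Fault-free values for test 1 (a=1, b=0, c=1): N1=1, N2=0, N3=0, N4=0, N5=0, giving Y=0. Observed 1.
Test 1: faults giving observed 1 are {N2 stuck-at-1, N3 stuck-at-1, N4 stuck-at-1, N5 stuck-at-1}.
Test 2 (a=0, b=0, c=0): fault-free N1=1, N2=1, N3=0, N4=0, N5=0 → 0; observed 0. Eliminates N3 stuck-at-1, N4 stuck-at-1, N5 stuck-at-1.
Only N2 stuck-at-1 is consistent with every test.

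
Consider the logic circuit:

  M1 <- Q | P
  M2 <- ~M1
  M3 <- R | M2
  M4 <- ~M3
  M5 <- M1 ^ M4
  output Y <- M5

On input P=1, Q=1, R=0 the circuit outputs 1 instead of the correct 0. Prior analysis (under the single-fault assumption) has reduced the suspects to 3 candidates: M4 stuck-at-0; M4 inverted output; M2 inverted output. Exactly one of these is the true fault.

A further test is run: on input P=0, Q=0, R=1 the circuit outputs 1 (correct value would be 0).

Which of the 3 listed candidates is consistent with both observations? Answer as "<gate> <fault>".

M4 inverted output

Evaluate each candidate on input P=0, Q=0, R=1:
  M4 stuck-at-0: M1=0, M2=1, M3=1, M4=0 [stuck-at-0], M5=0 → 0 — eliminated
  M4 inverted output: M1=0, M2=1, M3=1, M4=1 [inverted output], M5=1 → 1 — matches
  M2 inverted output: M1=0, M2=0 [inverted output], M3=1, M4=0, M5=0 → 0 — eliminated
Only M4 inverted output reproduces the observed 1.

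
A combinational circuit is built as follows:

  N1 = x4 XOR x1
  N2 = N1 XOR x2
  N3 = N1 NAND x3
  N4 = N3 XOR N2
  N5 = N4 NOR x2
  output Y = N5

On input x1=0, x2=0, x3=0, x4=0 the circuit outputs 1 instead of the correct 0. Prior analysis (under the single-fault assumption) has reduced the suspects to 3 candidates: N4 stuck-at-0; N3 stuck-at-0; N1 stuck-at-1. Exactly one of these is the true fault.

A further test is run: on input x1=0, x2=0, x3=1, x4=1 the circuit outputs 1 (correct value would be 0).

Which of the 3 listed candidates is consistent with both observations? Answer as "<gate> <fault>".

Evaluate each candidate on input x1=0, x2=0, x3=1, x4=1:
  N4 stuck-at-0: N1=1, N2=1, N3=0, N4=0 [stuck-at-0], N5=1 → 1 — matches
  N3 stuck-at-0: N1=1, N2=1, N3=0 [stuck-at-0], N4=1, N5=0 → 0 — eliminated
  N1 stuck-at-1: N1=1 [stuck-at-1], N2=1, N3=0, N4=1, N5=0 → 0 — eliminated
Only N4 stuck-at-0 reproduces the observed 1.

N4 stuck-at-0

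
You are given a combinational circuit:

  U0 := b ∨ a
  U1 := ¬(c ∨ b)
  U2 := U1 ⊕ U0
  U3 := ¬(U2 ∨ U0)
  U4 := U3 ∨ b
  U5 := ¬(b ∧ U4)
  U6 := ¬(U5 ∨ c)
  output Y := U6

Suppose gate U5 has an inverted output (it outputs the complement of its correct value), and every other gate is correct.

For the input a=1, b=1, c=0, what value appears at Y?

Propagate with U5 forced: U0=1, U1=0, U2=1, U3=0, U4=1, U5=1 [inverted output], U6=0.
So Y = 0. (Without the fault it would be 1.)

0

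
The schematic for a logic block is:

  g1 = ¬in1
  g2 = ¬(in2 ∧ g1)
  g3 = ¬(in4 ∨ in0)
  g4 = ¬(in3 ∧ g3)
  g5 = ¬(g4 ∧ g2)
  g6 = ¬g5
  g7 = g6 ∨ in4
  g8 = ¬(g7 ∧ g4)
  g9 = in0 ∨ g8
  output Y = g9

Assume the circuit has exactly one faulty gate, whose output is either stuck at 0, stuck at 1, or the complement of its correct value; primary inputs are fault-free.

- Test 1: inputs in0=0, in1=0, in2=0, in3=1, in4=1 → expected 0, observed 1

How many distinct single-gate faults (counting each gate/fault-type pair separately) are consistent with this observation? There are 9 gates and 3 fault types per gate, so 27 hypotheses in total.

10

Fault-free: g1=1, g2=1, g3=0, g4=1, g5=0, g6=1, g7=1, g8=0, g9=0 → 0. Observed 1.
  g1: none of the 3 fault types match ✗
  g2: none of the 3 fault types match ✗
  g3: stuck-at-1, inverted output ✓; others ✗
  g4: stuck-at-0, inverted output ✓; others ✗
  g5: none of the 3 fault types match ✗
  g6: none of the 3 fault types match ✗
  g7: stuck-at-0, inverted output ✓; others ✗
  g8: stuck-at-1, inverted output ✓; others ✗
  g9: stuck-at-1, inverted output ✓; others ✗
Consistent faults: {g3 stuck-at-1, g3 inverted output, g4 stuck-at-0, g4 inverted output, g7 stuck-at-0, g7 inverted output, g8 stuck-at-1, g8 inverted output, g9 stuck-at-1, g9 inverted output} — 10 in all.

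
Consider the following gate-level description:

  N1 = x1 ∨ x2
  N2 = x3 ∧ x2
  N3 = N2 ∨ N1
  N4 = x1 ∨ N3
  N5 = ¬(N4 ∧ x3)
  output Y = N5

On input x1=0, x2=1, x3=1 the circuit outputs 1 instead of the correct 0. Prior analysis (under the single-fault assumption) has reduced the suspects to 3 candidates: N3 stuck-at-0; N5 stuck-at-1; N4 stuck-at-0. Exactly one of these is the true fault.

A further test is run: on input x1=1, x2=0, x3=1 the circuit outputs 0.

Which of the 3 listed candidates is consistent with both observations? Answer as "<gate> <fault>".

N3 stuck-at-0

Evaluate each candidate on input x1=1, x2=0, x3=1:
  N3 stuck-at-0: N1=1, N2=0, N3=0 [stuck-at-0], N4=1, N5=0 → 0 — matches
  N5 stuck-at-1: N1=1, N2=0, N3=1, N4=1, N5=1 [stuck-at-1] → 1 — eliminated
  N4 stuck-at-0: N1=1, N2=0, N3=1, N4=0 [stuck-at-0], N5=1 → 1 — eliminated
Only N3 stuck-at-0 reproduces the observed 0.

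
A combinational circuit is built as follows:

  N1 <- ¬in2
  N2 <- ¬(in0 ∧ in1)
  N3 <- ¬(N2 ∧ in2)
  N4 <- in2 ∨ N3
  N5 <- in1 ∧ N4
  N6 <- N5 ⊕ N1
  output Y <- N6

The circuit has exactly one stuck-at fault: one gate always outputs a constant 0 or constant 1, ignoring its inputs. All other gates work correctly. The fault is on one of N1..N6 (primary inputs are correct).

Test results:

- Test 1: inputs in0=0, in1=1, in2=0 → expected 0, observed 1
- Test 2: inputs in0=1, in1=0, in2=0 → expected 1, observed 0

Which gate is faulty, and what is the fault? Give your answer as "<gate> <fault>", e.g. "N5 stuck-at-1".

Fault-free values for test 1 (in0=0, in1=1, in2=0): N1=1, N2=1, N3=1, N4=1, N5=1, N6=0, giving Y=0. Observed 1.
Test 1: faults giving observed 1 are {N1 stuck-at-0, N3 stuck-at-0, N4 stuck-at-0, N5 stuck-at-0, N6 stuck-at-1}.
Test 2 (in0=1, in1=0, in2=0): fault-free N1=1, N2=1, N3=1, N4=1, N5=0, N6=1 → 1; observed 0. Eliminates N3 stuck-at-0, N4 stuck-at-0, N5 stuck-at-0, N6 stuck-at-1.
Only N1 stuck-at-0 is consistent with every test.

N1 stuck-at-0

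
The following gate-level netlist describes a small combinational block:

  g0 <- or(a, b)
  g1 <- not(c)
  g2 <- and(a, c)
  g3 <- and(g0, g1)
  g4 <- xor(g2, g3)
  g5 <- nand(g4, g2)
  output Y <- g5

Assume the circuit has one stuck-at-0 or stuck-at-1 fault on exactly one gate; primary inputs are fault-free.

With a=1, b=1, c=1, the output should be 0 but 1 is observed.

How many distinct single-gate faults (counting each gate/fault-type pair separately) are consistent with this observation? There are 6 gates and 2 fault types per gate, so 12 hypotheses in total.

Fault-free: g0=1, g1=0, g2=1, g3=0, g4=1, g5=0 → 0. Observed 1.
  g0 stuck-at-0: output 0 ✗
  g0 stuck-at-1: output 0 ✗
  g1 stuck-at-0: output 0 ✗
  g1 stuck-at-1: output 1 ✓
  g2 stuck-at-0: output 1 ✓
  g2 stuck-at-1: output 0 ✗
  g3 stuck-at-0: output 0 ✗
  g3 stuck-at-1: output 1 ✓
  g4 stuck-at-0: output 1 ✓
  g4 stuck-at-1: output 0 ✗
  g5 stuck-at-0: output 0 ✗
  g5 stuck-at-1: output 1 ✓
Consistent faults: {g1 stuck-at-1, g2 stuck-at-0, g3 stuck-at-1, g4 stuck-at-0, g5 stuck-at-1} — 5 in all.

5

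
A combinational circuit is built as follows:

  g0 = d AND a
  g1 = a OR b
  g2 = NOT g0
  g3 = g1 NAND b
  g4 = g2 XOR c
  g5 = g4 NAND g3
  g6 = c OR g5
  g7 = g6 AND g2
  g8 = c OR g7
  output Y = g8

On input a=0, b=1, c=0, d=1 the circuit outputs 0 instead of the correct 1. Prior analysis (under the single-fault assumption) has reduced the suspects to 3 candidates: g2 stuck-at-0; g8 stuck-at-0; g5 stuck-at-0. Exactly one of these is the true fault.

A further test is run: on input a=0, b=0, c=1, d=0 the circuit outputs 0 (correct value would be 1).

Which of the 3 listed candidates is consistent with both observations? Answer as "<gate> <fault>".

g8 stuck-at-0

Evaluate each candidate on input a=0, b=0, c=1, d=0:
  g2 stuck-at-0: g0=0, g1=0, g2=0 [stuck-at-0], g3=1, g4=1, g5=0, g6=1, g7=0, g8=1 → 1 — eliminated
  g8 stuck-at-0: g0=0, g1=0, g2=1, g3=1, g4=0, g5=1, g6=1, g7=1, g8=0 [stuck-at-0] → 0 — matches
  g5 stuck-at-0: g0=0, g1=0, g2=1, g3=1, g4=0, g5=0 [stuck-at-0], g6=1, g7=1, g8=1 → 1 — eliminated
Only g8 stuck-at-0 reproduces the observed 0.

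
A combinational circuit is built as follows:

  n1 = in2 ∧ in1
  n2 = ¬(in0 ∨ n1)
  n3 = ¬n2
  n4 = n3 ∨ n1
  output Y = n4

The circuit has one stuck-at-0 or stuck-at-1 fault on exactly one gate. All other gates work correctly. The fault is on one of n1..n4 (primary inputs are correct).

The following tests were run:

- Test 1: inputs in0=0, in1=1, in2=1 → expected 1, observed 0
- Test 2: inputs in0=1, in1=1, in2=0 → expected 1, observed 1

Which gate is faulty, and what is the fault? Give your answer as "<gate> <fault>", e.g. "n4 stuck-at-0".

n1 stuck-at-0

Fault-free values for test 1 (in0=0, in1=1, in2=1): n1=1, n2=0, n3=1, n4=1, giving Y=1. Observed 0.
Test 1: faults giving observed 0 are {n1 stuck-at-0, n4 stuck-at-0}.
Test 2 (in0=1, in1=1, in2=0): fault-free n1=0, n2=0, n3=1, n4=1 → 1; observed 1. Eliminates n4 stuck-at-0.
Only n1 stuck-at-0 is consistent with every test.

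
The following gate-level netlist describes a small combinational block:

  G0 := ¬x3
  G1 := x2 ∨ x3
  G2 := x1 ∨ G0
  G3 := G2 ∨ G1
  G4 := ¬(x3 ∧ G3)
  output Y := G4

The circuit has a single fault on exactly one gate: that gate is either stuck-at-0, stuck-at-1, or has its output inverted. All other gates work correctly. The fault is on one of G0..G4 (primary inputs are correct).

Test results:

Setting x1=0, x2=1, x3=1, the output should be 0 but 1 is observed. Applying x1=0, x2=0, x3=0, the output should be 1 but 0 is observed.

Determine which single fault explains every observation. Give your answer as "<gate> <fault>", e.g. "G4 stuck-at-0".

Fault-free values for test 1 (x1=0, x2=1, x3=1): G0=0, G1=1, G2=0, G3=1, G4=0, giving Y=0. Observed 1.
Test 1: faults giving observed 1 are {G1 stuck-at-0, G1 inverted output, G3 stuck-at-0, G3 inverted output, G4 stuck-at-1, G4 inverted output}.
Test 2 (x1=0, x2=0, x3=0): fault-free G0=1, G1=0, G2=1, G3=1, G4=1 → 1; observed 0. Eliminates G1 stuck-at-0, G1 inverted output, G3 stuck-at-0, G3 inverted output, G4 stuck-at-1.
Only G4 inverted output is consistent with every test.

G4 inverted output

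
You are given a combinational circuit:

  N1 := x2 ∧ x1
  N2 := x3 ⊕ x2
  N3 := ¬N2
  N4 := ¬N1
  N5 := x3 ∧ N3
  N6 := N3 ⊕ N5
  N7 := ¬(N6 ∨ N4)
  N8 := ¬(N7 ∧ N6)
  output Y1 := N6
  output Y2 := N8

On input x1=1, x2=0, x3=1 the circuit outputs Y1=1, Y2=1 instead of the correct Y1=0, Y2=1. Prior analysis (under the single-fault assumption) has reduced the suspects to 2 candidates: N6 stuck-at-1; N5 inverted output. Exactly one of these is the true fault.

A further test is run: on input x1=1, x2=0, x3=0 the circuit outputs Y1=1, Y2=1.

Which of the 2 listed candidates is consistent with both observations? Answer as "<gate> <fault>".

Evaluate each candidate on input x1=1, x2=0, x3=0:
  N6 stuck-at-1: N1=0, N2=0, N3=1, N4=1, N5=0, N6=1 [stuck-at-1], N7=0, N8=1 → Y1=1, Y2=1 — matches
  N5 inverted output: N1=0, N2=0, N3=1, N4=1, N5=1 [inverted output], N6=0, N7=0, N8=1 → Y1=0, Y2=1 — eliminated
Only N6 stuck-at-1 reproduces the observed Y1=1, Y2=1.

N6 stuck-at-1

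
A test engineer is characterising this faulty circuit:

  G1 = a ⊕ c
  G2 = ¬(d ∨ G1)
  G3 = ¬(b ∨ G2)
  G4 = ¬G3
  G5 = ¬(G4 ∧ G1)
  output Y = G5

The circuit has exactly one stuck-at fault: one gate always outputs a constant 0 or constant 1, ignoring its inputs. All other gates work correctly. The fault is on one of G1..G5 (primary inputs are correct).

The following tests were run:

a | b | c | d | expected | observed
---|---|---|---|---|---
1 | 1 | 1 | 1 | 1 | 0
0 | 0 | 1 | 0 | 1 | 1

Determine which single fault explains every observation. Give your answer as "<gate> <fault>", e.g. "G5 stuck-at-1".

G1 stuck-at-1

Fault-free values for test 1 (a=1, b=1, c=1, d=1): G1=0, G2=0, G3=0, G4=1, G5=1, giving Y=1. Observed 0.
Test 1: faults giving observed 0 are {G1 stuck-at-1, G5 stuck-at-0}.
Test 2 (a=0, b=0, c=1, d=0): fault-free G1=1, G2=0, G3=1, G4=0, G5=1 → 1; observed 1. Eliminates G5 stuck-at-0.
Only G1 stuck-at-1 is consistent with every test.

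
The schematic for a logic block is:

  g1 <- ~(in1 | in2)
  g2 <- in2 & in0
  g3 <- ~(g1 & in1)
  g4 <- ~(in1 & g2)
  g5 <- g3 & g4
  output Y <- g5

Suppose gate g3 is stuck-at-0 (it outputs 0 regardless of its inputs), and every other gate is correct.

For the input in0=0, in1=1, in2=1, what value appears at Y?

Propagate with g3 forced: g1=0, g2=0, g3=0 [stuck-at-0], g4=1, g5=0.
So Y = 0. (Without the fault it would be 1.)

0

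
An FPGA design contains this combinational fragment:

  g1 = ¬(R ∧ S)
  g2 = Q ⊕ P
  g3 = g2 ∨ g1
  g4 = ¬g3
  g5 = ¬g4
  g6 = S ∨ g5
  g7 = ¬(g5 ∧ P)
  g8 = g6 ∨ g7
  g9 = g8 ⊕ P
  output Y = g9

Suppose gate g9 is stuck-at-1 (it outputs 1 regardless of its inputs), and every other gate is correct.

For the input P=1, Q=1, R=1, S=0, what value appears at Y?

1

Propagate with g9 forced: g1=1, g2=0, g3=1, g4=0, g5=1, g6=1, g7=0, g8=1, g9=1 [stuck-at-1].
So Y = 1. (Without the fault it would be 0.)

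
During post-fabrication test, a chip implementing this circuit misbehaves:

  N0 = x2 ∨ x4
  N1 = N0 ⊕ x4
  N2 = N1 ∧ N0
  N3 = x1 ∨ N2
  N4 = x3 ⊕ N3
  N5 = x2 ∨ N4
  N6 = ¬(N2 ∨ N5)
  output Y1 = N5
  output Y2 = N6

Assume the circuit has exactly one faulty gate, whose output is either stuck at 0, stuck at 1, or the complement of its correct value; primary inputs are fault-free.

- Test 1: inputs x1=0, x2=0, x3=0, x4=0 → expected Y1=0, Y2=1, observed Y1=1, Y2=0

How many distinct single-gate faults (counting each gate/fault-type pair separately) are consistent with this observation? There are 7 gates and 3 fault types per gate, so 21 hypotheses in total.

10

Fault-free: N0=0, N1=0, N2=0, N3=0, N4=0, N5=0, N6=1 → Y1=0, Y2=1. Observed Y1=1, Y2=0.
  N0: stuck-at-1, inverted output ✓; others ✗
  N1: none of the 3 fault types match ✗
  N2: stuck-at-1, inverted output ✓; others ✗
  N3: stuck-at-1, inverted output ✓; others ✗
  N4: stuck-at-1, inverted output ✓; others ✗
  N5: stuck-at-1, inverted output ✓; others ✗
  N6: none of the 3 fault types match ✗
Consistent faults: {N0 stuck-at-1, N0 inverted output, N2 stuck-at-1, N2 inverted output, N3 stuck-at-1, N3 inverted output, N4 stuck-at-1, N4 inverted output, N5 stuck-at-1, N5 inverted output} — 10 in all.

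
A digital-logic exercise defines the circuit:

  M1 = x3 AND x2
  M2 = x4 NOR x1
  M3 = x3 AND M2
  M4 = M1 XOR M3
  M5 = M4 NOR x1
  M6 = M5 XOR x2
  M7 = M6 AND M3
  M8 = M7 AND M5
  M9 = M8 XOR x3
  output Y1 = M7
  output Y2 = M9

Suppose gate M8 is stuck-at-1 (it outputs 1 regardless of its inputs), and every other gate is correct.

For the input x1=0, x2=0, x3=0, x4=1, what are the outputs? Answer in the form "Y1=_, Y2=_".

Propagate with M8 forced: M1=0, M2=0, M3=0, M4=0, M5=1, M6=1, M7=0, M8=1 [stuck-at-1], M9=1.
So the outputs are Y1=0, Y2=1. (Without the fault they would be Y1=0, Y2=0.)

Y1=0, Y2=1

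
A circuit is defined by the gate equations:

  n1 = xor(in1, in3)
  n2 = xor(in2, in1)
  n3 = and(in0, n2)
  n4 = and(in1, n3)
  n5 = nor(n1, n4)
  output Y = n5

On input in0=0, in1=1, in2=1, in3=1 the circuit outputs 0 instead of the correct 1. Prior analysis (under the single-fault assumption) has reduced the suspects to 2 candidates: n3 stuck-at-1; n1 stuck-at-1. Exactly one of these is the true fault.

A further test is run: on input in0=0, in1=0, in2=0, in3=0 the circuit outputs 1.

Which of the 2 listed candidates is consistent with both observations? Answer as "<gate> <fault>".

Evaluate each candidate on input in0=0, in1=0, in2=0, in3=0:
  n3 stuck-at-1: n1=0, n2=0, n3=1 [stuck-at-1], n4=0, n5=1 → 1 — matches
  n1 stuck-at-1: n1=1 [stuck-at-1], n2=0, n3=0, n4=0, n5=0 → 0 — eliminated
Only n3 stuck-at-1 reproduces the observed 1.

n3 stuck-at-1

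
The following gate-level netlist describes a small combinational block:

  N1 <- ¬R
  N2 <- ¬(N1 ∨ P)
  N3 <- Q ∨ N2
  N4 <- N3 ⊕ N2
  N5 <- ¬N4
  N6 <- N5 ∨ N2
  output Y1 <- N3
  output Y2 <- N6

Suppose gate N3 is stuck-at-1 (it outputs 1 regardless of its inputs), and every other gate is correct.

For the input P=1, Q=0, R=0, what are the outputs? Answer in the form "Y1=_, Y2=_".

Propagate with N3 forced: N1=1, N2=0, N3=1 [stuck-at-1], N4=1, N5=0, N6=0.
So the outputs are Y1=1, Y2=0. (Without the fault they would be Y1=0, Y2=1.)

Y1=1, Y2=0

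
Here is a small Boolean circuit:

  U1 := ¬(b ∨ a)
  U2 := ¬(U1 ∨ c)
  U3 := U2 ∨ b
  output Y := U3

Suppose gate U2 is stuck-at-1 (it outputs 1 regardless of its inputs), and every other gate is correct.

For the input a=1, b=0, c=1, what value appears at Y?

1

Propagate with U2 forced: U1=0, U2=1 [stuck-at-1], U3=1.
So Y = 1. (Without the fault it would be 0.)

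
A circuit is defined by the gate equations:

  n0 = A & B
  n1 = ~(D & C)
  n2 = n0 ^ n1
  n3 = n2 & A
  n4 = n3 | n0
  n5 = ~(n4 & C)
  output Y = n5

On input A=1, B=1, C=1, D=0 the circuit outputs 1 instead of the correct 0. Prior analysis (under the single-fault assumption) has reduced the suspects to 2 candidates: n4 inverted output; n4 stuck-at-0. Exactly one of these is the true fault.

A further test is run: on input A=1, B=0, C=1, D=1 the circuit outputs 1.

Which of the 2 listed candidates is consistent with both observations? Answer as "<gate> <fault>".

Evaluate each candidate on input A=1, B=0, C=1, D=1:
  n4 inverted output: n0=0, n1=0, n2=0, n3=0, n4=1 [inverted output], n5=0 → 0 — eliminated
  n4 stuck-at-0: n0=0, n1=0, n2=0, n3=0, n4=0 [stuck-at-0], n5=1 → 1 — matches
Only n4 stuck-at-0 reproduces the observed 1.

n4 stuck-at-0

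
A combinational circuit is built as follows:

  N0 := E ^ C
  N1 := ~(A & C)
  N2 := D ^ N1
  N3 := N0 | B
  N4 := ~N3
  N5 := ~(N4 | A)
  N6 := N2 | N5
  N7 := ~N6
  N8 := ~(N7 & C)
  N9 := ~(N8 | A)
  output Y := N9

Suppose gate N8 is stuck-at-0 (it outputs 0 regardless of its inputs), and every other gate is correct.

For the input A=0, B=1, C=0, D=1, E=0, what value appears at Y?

1

Propagate with N8 forced: N0=0, N1=1, N2=0, N3=1, N4=0, N5=1, N6=1, N7=0, N8=0 [stuck-at-0], N9=1.
So Y = 1. (Without the fault it would be 0.)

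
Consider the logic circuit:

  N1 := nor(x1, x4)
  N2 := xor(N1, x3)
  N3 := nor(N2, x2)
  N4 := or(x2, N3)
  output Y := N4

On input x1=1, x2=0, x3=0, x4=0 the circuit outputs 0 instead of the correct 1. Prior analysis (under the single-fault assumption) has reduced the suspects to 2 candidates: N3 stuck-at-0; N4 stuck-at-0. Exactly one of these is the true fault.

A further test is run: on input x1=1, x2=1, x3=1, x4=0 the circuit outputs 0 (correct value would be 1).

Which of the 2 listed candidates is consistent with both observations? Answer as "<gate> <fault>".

N4 stuck-at-0

Evaluate each candidate on input x1=1, x2=1, x3=1, x4=0:
  N3 stuck-at-0: N1=0, N2=1, N3=0 [stuck-at-0], N4=1 → 1 — eliminated
  N4 stuck-at-0: N1=0, N2=1, N3=0, N4=0 [stuck-at-0] → 0 — matches
Only N4 stuck-at-0 reproduces the observed 0.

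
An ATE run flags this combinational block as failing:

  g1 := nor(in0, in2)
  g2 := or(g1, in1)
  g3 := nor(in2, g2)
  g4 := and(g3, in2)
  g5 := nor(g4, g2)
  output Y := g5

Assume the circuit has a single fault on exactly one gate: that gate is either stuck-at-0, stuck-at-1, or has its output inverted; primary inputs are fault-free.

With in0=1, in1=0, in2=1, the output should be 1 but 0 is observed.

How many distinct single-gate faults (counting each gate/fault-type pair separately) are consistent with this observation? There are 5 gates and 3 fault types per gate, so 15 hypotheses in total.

Fault-free: g1=0, g2=0, g3=0, g4=0, g5=1 → 1. Observed 0.
  g1: stuck-at-1, inverted output ✓; others ✗
  g2: stuck-at-1, inverted output ✓; others ✗
  g3: stuck-at-1, inverted output ✓; others ✗
  g4: stuck-at-1, inverted output ✓; others ✗
  g5: stuck-at-0, inverted output ✓; others ✗
Consistent faults: {g1 stuck-at-1, g1 inverted output, g2 stuck-at-1, g2 inverted output, g3 stuck-at-1, g3 inverted output, g4 stuck-at-1, g4 inverted output, g5 stuck-at-0, g5 inverted output} — 10 in all.

10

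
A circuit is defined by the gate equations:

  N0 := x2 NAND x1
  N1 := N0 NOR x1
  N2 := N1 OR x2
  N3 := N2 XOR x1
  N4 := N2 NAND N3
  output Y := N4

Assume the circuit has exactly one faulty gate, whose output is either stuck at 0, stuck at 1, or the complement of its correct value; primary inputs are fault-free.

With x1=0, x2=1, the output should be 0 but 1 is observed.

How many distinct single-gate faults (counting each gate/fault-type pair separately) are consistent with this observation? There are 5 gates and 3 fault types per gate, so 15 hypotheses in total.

6

Fault-free: N0=1, N1=0, N2=1, N3=1, N4=0 → 0. Observed 1.
  N0: none of the 3 fault types match ✗
  N1: none of the 3 fault types match ✗
  N2: stuck-at-0, inverted output ✓; others ✗
  N3: stuck-at-0, inverted output ✓; others ✗
  N4: stuck-at-1, inverted output ✓; others ✗
Consistent faults: {N2 stuck-at-0, N2 inverted output, N3 stuck-at-0, N3 inverted output, N4 stuck-at-1, N4 inverted output} — 6 in all.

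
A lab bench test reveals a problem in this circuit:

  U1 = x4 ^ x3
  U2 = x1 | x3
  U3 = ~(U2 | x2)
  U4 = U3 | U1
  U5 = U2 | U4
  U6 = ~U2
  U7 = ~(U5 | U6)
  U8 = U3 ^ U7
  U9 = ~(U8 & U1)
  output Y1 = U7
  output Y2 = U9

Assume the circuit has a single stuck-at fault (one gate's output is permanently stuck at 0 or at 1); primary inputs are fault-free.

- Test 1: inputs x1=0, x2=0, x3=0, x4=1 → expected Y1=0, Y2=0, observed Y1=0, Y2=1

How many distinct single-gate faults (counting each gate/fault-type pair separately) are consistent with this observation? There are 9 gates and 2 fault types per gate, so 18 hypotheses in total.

5

Fault-free: U1=1, U2=0, U3=1, U4=1, U5=1, U6=1, U7=0, U8=1, U9=0 → Y1=0, Y2=0. Observed Y1=0, Y2=1.
  U1: stuck-at-0 ✓; others ✗
  U2: stuck-at-1 ✓; others ✗
  U3: stuck-at-0 ✓; others ✗
  U4: none of the 2 fault types match ✗
  U5: none of the 2 fault types match ✗
  U6: none of the 2 fault types match ✗
  U7: none of the 2 fault types match ✗
  U8: stuck-at-0 ✓; others ✗
  U9: stuck-at-1 ✓; others ✗
Consistent faults: {U1 stuck-at-0, U2 stuck-at-1, U3 stuck-at-0, U8 stuck-at-0, U9 stuck-at-1} — 5 in all.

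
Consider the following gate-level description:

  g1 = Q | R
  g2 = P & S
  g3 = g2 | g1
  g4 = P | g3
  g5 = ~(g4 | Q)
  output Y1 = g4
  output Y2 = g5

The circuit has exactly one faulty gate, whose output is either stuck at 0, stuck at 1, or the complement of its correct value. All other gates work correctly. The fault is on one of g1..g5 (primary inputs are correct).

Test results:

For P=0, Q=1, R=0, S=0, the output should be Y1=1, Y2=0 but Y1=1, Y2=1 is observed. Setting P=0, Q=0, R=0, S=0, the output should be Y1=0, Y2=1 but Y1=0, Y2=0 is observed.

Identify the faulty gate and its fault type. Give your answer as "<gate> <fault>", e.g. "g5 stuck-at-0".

Fault-free values for test 1 (P=0, Q=1, R=0, S=0): g1=1, g2=0, g3=1, g4=1, g5=0, giving Y1=1, Y2=0. Observed Y1=1, Y2=1.
Test 1: faults giving observed Y1=1, Y2=1 are {g5 stuck-at-1, g5 inverted output}.
Test 2 (P=0, Q=0, R=0, S=0): fault-free g1=0, g2=0, g3=0, g4=0, g5=1 → Y1=0, Y2=1; observed Y1=0, Y2=0. Eliminates g5 stuck-at-1.
Only g5 inverted output is consistent with every test.

g5 inverted output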